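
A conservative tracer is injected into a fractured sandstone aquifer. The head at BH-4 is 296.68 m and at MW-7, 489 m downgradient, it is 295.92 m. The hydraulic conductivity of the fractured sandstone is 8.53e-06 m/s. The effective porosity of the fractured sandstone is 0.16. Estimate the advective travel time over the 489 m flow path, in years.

187

Convert K: 8.53e-06 m/s × 86400 = 0.7370 m/day.
Hydraulic gradient i = (296.68 − 295.92) / 489 = 0.76 / 489 = 0.001554.
Darcy flux q = K · i = 0.7370 × 0.001554 = 0.001145 m/day.
Seepage velocity v = q / n_e = 0.001145 / 0.16 = 0.007159 m/day.
Travel time t = L / v = 489 / 0.007159 = 68306 days = 187.0 years.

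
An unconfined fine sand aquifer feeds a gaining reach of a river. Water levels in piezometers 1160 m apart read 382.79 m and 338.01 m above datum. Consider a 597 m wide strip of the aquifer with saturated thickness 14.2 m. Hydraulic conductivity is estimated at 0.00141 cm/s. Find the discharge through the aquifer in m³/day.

Convert K: 0.00141 cm/s × 864 = 1.218 m/day.
Cross-sectional area A = 597 × 14.2 = 8477 m².
Hydraulic gradient i = (382.79 − 338.01) / 1160 = 44.78 / 1160 = 0.03860.
Darcy's law: Q = K · A · i = 1.218 × 8477 × 0.03860 = 398.7 m³/day.

399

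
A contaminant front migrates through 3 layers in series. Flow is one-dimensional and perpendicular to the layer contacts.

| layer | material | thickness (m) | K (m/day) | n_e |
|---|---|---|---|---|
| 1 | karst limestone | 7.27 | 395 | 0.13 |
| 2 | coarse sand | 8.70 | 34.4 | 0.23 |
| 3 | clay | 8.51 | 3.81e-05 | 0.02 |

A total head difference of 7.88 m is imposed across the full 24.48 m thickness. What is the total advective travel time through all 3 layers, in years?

242

With flow normal to the layers, continuity requires the same specific discharge q through every layer.
Σ(b_i/K_i) = 7.27/395 + 8.70/34.4 + 8.51/3.81e-05 = 2.234e+05 d.
q = Δh / Σ(b_i/K_i) = 7.88 / 2.234e+05 = 3.528e-05 m/day.
In each layer the seepage velocity is v_i = q/n_i, so the layer transit time is t_i = b_i·n_i / q:
  layer 1 (karst limestone): t_1 = 7.27 × 0.13 / 3.528e-05 = 26789 d
  layer 2 (coarse sand): t_2 = 8.70 × 0.23 / 3.528e-05 = 56719 d
  layer 3 (clay): t_3 = 8.51 × 0.02 / 3.528e-05 = 4824 d
Total t = Σ t_i = 88332 days = 241.8 years.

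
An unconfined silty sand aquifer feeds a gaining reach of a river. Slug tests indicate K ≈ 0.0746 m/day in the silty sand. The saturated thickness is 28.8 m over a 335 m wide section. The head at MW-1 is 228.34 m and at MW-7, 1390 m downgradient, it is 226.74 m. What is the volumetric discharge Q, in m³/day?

Cross-sectional area A = 335 × 28.8 = 9648 m².
Hydraulic gradient i = (228.34 − 226.74) / 1390 = 1.6 / 1390 = 0.001151.
Darcy's law: Q = K · A · i = 0.07460 × 9648 × 0.001151 = 0.8285 m³/day.

0.828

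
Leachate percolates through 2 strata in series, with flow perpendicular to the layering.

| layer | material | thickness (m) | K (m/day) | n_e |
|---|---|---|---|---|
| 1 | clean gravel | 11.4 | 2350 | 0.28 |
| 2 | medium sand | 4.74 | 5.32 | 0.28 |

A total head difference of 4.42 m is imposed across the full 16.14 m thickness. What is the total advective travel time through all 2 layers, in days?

With flow normal to the layers, continuity requires the same specific discharge q through every layer.
Σ(b_i/K_i) = 11.4/2350 + 4.74/5.32 = 0.8958 d.
q = Δh / Σ(b_i/K_i) = 4.42 / 0.8958 = 4.934 m/day.
In each layer the seepage velocity is v_i = q/n_i, so the layer transit time is t_i = b_i·n_i / q:
  layer 1 (clean gravel): t_1 = 11.4 × 0.28 / 4.934 = 0.6469 d
  layer 2 (medium sand): t_2 = 4.74 × 0.28 / 4.934 = 0.2690 d
Total t = Σ t_i = 0.9159 days.

0.916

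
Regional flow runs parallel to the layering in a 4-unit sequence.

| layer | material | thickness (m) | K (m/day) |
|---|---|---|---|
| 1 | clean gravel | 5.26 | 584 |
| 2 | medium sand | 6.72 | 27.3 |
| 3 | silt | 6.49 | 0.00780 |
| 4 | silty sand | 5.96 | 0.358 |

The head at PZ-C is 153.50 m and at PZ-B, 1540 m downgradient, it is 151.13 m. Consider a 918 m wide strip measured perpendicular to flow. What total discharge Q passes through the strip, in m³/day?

Flow is parallel to layering, so each bed carries its own Darcy discharge and the transmissivities add.
Σ(K_i·b_i) = 584×5.26 + 27.3×6.72 + 0.00780×6.49 + 0.358×5.96 = 3257 m²/day.
Hydraulic gradient i = (153.50 − 151.13) / 1540 = 2.37 / 1540 = 0.001539.
Q = Σ(K_i·b_i) · W · i = 3257 × 918 × 0.001539 = 4602 m³/day.

4600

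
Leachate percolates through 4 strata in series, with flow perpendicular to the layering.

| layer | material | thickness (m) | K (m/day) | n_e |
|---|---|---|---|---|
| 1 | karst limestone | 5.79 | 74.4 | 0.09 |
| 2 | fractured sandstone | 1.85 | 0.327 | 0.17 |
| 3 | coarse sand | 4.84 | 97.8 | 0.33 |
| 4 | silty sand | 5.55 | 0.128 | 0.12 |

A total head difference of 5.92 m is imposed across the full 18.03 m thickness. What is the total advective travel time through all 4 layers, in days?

25.7

With flow normal to the layers, continuity requires the same specific discharge q through every layer.
Σ(b_i/K_i) = 5.79/74.4 + 1.85/0.327 + 4.84/97.8 + 5.55/0.128 = 49.14 d.
q = Δh / Σ(b_i/K_i) = 5.92 / 49.14 = 0.1205 m/day.
In each layer the seepage velocity is v_i = q/n_i, so the layer transit time is t_i = b_i·n_i / q:
  layer 1 (karst limestone): t_1 = 5.79 × 0.09 / 0.1205 = 4.326 d
  layer 2 (fractured sandstone): t_2 = 1.85 × 0.17 / 0.1205 = 2.611 d
  layer 3 (coarse sand): t_3 = 4.84 × 0.33 / 0.1205 = 13.26 d
  layer 4 (silty sand): t_4 = 5.55 × 0.12 / 0.1205 = 5.529 d
Total t = Σ t_i = 25.72 days.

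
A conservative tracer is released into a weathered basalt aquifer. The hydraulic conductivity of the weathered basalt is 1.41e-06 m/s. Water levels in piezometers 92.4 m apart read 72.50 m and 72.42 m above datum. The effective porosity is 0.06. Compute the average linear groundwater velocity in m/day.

0.00176

Convert K: 1.41e-06 m/s × 86400 = 0.1218 m/day.
Hydraulic gradient i = (72.50 − 72.42) / 92.4 = 0.08 / 92.4 = 0.0008658.
Darcy flux q = K · i = 0.1218 × 0.0008658 = 0.0001055 m/day.
Seepage velocity v = q / n_e = 0.0001055 / 0.06 = 0.001758 m/day.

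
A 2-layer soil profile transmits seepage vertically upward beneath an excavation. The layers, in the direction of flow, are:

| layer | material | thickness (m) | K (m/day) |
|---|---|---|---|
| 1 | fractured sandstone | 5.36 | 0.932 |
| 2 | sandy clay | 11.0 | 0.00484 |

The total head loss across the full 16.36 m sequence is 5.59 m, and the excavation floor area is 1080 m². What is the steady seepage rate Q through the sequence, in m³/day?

Flow is perpendicular to layering, so the layers act in series and the equivalent K is the thickness-weighted harmonic mean.
Total thickness L = 5.36 + 11.0 = 16.36 m.
Σ(b_i/K_i) = 5.36/0.932 + 11.0/0.00484 = 2278 d.
K_eq = L / Σ(b_i/K_i) = 16.36 / 2278 = 0.007180 m/day.
Q = K_eq · A · (Δh/L) = 0.007180 × 1080 × (5.59/16.36) = 2.650 m³/day.

2.65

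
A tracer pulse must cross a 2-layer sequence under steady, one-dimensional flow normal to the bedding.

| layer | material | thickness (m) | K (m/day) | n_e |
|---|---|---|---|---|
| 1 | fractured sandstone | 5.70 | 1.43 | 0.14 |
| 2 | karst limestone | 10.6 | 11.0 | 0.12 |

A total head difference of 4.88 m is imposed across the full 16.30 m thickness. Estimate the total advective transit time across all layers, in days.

With flow normal to the layers, continuity requires the same specific discharge q through every layer.
Σ(b_i/K_i) = 5.70/1.43 + 10.6/11.0 = 4.950 d.
q = Δh / Σ(b_i/K_i) = 4.88 / 4.950 = 0.9859 m/day.
In each layer the seepage velocity is v_i = q/n_i, so the layer transit time is t_i = b_i·n_i / q:
  layer 1 (fractured sandstone): t_1 = 5.70 × 0.14 / 0.9859 = 0.8094 d
  layer 2 (karst limestone): t_2 = 10.6 × 0.12 / 0.9859 = 1.290 d
Total t = Σ t_i = 2.100 days.

2.10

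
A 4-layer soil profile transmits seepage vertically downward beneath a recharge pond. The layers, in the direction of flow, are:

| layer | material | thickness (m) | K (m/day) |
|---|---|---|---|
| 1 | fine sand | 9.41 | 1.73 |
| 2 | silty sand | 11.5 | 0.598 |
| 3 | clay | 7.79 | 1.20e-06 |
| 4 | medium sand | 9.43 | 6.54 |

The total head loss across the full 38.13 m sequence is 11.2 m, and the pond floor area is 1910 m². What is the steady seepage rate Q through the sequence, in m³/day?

0.00330

Flow is perpendicular to layering, so the layers act in series and the equivalent K is the thickness-weighted harmonic mean.
Total thickness L = 9.41 + 11.5 + 7.79 + 9.43 = 38.13 m.
Σ(b_i/K_i) = 9.41/1.73 + 11.5/0.598 + 7.79/1.20e-06 + 9.43/6.54 = 6.492e+06 d.
K_eq = L / Σ(b_i/K_i) = 38.13 / 6.492e+06 = 5.874e-06 m/day.
Q = K_eq · A · (Δh/L) = 5.874e-06 × 1910 × (11.2/38.13) = 0.003295 m³/day.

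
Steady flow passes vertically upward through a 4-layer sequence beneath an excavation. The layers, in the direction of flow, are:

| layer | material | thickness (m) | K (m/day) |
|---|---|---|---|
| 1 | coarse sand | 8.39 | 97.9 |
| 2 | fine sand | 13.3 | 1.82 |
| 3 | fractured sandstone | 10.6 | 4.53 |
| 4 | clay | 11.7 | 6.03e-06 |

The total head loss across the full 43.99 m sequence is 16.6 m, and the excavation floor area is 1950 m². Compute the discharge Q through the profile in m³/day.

Flow is perpendicular to layering, so the layers act in series and the equivalent K is the thickness-weighted harmonic mean.
Total thickness L = 8.39 + 13.3 + 10.6 + 11.7 = 43.99 m.
Σ(b_i/K_i) = 8.39/97.9 + 13.3/1.82 + 10.6/4.53 + 11.7/6.03e-06 = 1.940e+06 d.
K_eq = L / Σ(b_i/K_i) = 43.99 / 1.940e+06 = 2.267e-05 m/day.
Q = K_eq · A · (Δh/L) = 2.267e-05 × 1950 × (16.6/43.99) = 0.01668 m³/day.

0.0167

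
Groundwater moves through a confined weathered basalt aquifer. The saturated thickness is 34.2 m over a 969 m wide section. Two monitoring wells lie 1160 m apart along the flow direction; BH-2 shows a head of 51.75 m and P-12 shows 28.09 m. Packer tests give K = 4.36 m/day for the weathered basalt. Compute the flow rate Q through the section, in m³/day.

2950

Cross-sectional area A = 969 × 34.2 = 33140 m².
Hydraulic gradient i = (51.75 − 28.09) / 1160 = 23.66 / 1160 = 0.02040.
Darcy's law: Q = K · A · i = 4.360 × 33140 × 0.02040 = 2947 m³/day.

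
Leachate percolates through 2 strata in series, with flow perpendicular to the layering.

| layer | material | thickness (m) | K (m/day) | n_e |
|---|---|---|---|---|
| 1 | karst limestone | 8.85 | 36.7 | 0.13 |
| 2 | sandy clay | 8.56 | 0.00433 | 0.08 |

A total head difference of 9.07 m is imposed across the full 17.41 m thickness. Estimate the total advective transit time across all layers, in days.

400

With flow normal to the layers, continuity requires the same specific discharge q through every layer.
Σ(b_i/K_i) = 8.85/36.7 + 8.56/0.00433 = 1977 d.
q = Δh / Σ(b_i/K_i) = 9.07 / 1977 = 0.004587 m/day.
In each layer the seepage velocity is v_i = q/n_i, so the layer transit time is t_i = b_i·n_i / q:
  layer 1 (karst limestone): t_1 = 8.85 × 0.13 / 0.004587 = 250.8 d
  layer 2 (sandy clay): t_2 = 8.56 × 0.08 / 0.004587 = 149.3 d
Total t = Σ t_i = 400.1 days.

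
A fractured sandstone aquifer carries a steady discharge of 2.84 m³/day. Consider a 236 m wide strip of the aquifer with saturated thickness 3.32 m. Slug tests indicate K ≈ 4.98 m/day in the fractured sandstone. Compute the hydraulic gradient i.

Cross-sectional area A = 236 × 3.32 = 783.5 m².
From Q = K·A·i, i = Q / (K·A) = 2.84 / (4.980 × 783.5) = 0.0007278.

0.000728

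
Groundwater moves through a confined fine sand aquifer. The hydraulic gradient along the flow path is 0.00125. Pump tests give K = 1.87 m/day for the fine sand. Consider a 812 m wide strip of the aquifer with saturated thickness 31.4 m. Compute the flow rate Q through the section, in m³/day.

59.6

Cross-sectional area A = 812 × 31.4 = 25497 m².
Hydraulic gradient i = 0.00125.
Darcy's law: Q = K · A · i = 1.870 × 25497 × 0.001250 = 59.60 m³/day.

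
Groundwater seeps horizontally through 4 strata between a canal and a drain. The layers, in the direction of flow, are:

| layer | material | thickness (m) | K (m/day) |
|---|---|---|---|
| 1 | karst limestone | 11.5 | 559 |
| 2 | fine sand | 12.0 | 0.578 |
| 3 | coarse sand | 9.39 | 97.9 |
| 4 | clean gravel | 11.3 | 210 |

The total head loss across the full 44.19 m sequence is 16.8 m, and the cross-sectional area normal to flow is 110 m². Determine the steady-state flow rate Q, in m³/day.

88.3

Flow is perpendicular to layering, so the layers act in series and the equivalent K is the thickness-weighted harmonic mean.
Total thickness L = 11.5 + 12.0 + 9.39 + 11.3 = 44.19 m.
Σ(b_i/K_i) = 11.5/559 + 12.0/0.578 + 9.39/97.9 + 11.3/210 = 20.93 d.
K_eq = L / Σ(b_i/K_i) = 44.19 / 20.93 = 2.111 m/day.
Q = K_eq · A · (Δh/L) = 2.111 × 110 × (16.8/44.19) = 88.29 m³/day.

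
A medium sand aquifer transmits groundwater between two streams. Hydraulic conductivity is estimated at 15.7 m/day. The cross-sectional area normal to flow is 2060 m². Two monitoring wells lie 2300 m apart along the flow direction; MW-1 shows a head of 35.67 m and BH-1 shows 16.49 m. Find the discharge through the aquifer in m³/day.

270

Hydraulic gradient i = (35.67 − 16.49) / 2300 = 19.18 / 2300 = 0.008339.
Darcy's law: Q = K · A · i = 15.70 × 2060 × 0.008339 = 269.7 m³/day.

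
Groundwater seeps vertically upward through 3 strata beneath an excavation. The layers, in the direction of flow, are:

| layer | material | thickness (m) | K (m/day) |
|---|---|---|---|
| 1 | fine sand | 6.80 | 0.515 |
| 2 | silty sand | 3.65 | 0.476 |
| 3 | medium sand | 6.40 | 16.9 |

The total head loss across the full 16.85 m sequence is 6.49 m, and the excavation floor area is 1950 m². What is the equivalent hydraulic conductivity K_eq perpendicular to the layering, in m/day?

0.793

Flow is perpendicular to layering, so the layers act in series and the equivalent K is the thickness-weighted harmonic mean.
Total thickness L = 6.80 + 3.65 + 6.40 = 16.85 m.
Σ(b_i/K_i) = 6.80/0.515 + 3.65/0.476 + 6.40/16.9 = 21.25 d.
K_eq = L / Σ(b_i/K_i) = 16.85 / 21.25 = 0.7929 m/day.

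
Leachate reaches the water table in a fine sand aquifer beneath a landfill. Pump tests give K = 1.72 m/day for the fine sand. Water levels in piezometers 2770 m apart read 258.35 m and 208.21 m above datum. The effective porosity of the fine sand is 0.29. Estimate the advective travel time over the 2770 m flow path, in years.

Hydraulic gradient i = (258.35 − 208.21) / 2770 = 50.14 / 2770 = 0.01810.
Darcy flux q = K · i = 1.720 × 0.01810 = 0.03113 m/day.
Seepage velocity v = q / n_e = 0.03113 / 0.29 = 0.1074 m/day.
Travel time t = L / v = 2770 / 0.1074 = 25801 days = 70.64 years.

70.6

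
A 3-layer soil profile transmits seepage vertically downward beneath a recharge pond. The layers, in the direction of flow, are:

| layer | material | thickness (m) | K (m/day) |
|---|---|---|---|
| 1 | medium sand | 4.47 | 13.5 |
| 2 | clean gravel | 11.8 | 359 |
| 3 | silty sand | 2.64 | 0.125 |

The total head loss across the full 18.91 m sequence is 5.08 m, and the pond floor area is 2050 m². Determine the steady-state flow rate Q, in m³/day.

485

Flow is perpendicular to layering, so the layers act in series and the equivalent K is the thickness-weighted harmonic mean.
Total thickness L = 4.47 + 11.8 + 2.64 = 18.91 m.
Σ(b_i/K_i) = 4.47/13.5 + 11.8/359 + 2.64/0.125 = 21.48 d.
K_eq = L / Σ(b_i/K_i) = 18.91 / 21.48 = 0.8802 m/day.
Q = K_eq · A · (Δh/L) = 0.8802 × 2050 × (5.08/18.91) = 484.7 m³/day.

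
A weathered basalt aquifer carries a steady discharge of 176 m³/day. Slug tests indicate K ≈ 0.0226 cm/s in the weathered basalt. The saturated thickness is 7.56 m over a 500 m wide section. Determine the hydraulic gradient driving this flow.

0.00238

Convert K: 0.0226 cm/s × 864 = 19.53 m/day.
Cross-sectional area A = 500 × 7.56 = 3780 m².
From Q = K·A·i, i = Q / (K·A) = 176 / (19.53 × 3780) = 0.002385.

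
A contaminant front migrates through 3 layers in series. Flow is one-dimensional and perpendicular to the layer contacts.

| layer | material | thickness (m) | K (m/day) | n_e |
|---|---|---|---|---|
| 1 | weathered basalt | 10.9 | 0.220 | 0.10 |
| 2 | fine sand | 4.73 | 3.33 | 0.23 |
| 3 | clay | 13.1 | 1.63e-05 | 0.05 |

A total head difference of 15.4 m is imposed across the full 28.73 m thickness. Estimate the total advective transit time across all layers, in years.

With flow normal to the layers, continuity requires the same specific discharge q through every layer.
Σ(b_i/K_i) = 10.9/0.220 + 4.73/3.33 + 13.1/1.63e-05 = 8.037e+05 d.
q = Δh / Σ(b_i/K_i) = 15.4 / 8.037e+05 = 1.916e-05 m/day.
In each layer the seepage velocity is v_i = q/n_i, so the layer transit time is t_i = b_i·n_i / q:
  layer 1 (weathered basalt): t_1 = 10.9 × 0.10 / 1.916e-05 = 56888 d
  layer 2 (fine sand): t_2 = 4.73 × 0.23 / 1.916e-05 = 56778 d
  layer 3 (clay): t_3 = 13.1 × 0.05 / 1.916e-05 = 34185 d
Total t = Σ t_i = 1.479e+05 days = 404.8 years.

405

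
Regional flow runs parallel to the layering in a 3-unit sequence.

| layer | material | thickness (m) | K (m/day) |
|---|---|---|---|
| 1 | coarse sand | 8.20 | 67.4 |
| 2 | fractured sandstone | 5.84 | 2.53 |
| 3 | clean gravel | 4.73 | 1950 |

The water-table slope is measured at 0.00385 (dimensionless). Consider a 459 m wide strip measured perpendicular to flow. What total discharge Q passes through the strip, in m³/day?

Flow is parallel to layering, so each bed carries its own Darcy discharge and the transmissivities add.
Σ(K_i·b_i) = 67.4×8.20 + 2.53×5.84 + 1950×4.73 = 9791 m²/day.
Hydraulic gradient i = 0.00385.
Q = Σ(K_i·b_i) · W · i = 9791 × 459 × 0.003850 = 17302 m³/day.

17300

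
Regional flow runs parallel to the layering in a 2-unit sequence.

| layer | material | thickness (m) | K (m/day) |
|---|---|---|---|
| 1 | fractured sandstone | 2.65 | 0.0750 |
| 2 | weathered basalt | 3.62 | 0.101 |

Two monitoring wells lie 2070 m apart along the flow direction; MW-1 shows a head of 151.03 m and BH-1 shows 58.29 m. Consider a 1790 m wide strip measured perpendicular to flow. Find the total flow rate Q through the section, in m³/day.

45.3

Flow is parallel to layering, so each bed carries its own Darcy discharge and the transmissivities add.
Σ(K_i·b_i) = 0.0750×2.65 + 0.101×3.62 = 0.5644 m²/day.
Hydraulic gradient i = (151.03 − 58.29) / 2070 = 92.74 / 2070 = 0.04480.
Q = Σ(K_i·b_i) · W · i = 0.5644 × 1790 × 0.04480 = 45.26 m³/day.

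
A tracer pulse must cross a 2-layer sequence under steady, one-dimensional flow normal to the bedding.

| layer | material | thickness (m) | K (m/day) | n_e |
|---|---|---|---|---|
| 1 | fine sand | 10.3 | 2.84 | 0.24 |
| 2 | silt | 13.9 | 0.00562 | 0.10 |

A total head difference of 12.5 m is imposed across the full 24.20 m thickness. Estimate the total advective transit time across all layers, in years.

With flow normal to the layers, continuity requires the same specific discharge q through every layer.
Σ(b_i/K_i) = 10.3/2.84 + 13.9/0.00562 = 2477 d.
q = Δh / Σ(b_i/K_i) = 12.5 / 2477 = 0.005047 m/day.
In each layer the seepage velocity is v_i = q/n_i, so the layer transit time is t_i = b_i·n_i / q:
  layer 1 (fine sand): t_1 = 10.3 × 0.24 / 0.005047 = 489.8 d
  layer 2 (silt): t_2 = 13.9 × 0.10 / 0.005047 = 275.4 d
Total t = Σ t_i = 765.3 days = 2.095 years.

2.10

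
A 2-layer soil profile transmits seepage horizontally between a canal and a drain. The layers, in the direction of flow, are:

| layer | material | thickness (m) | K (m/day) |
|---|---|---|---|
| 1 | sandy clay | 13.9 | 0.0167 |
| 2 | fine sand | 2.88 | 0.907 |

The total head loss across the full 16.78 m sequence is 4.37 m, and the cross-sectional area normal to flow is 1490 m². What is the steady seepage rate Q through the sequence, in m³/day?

7.79

Flow is perpendicular to layering, so the layers act in series and the equivalent K is the thickness-weighted harmonic mean.
Total thickness L = 13.9 + 2.88 = 16.78 m.
Σ(b_i/K_i) = 13.9/0.0167 + 2.88/0.907 = 835.5 d.
K_eq = L / Σ(b_i/K_i) = 16.78 / 835.5 = 0.02008 m/day.
Q = K_eq · A · (Δh/L) = 0.02008 × 1490 × (4.37/16.78) = 7.793 m³/day.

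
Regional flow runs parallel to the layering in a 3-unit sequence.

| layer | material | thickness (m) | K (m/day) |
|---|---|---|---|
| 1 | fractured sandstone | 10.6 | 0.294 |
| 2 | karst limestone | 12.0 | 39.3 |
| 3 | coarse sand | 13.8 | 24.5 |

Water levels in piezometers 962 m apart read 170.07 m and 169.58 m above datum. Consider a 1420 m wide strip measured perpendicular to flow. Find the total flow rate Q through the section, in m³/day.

588

Flow is parallel to layering, so each bed carries its own Darcy discharge and the transmissivities add.
Σ(K_i·b_i) = 0.294×10.6 + 39.3×12.0 + 24.5×13.8 = 812.8 m²/day.
Hydraulic gradient i = (170.07 − 169.58) / 962 = 0.49 / 962 = 0.0005094.
Q = Σ(K_i·b_i) · W · i = 812.8 × 1420 × 0.0005094 = 587.9 m³/day.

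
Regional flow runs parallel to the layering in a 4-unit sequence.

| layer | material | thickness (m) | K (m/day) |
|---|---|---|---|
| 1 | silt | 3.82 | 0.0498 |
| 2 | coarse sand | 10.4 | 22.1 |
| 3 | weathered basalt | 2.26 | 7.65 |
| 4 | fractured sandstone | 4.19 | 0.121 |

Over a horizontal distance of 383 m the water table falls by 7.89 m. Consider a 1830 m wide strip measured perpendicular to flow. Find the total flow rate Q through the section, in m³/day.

9340

Flow is parallel to layering, so each bed carries its own Darcy discharge and the transmissivities add.
Σ(K_i·b_i) = 0.0498×3.82 + 22.1×10.4 + 7.65×2.26 + 0.121×4.19 = 247.8 m²/day.
Hydraulic gradient i = Δh / L = 7.89 / 383 = 0.02060.
Q = Σ(K_i·b_i) · W · i = 247.8 × 1830 × 0.02060 = 9343 m³/day.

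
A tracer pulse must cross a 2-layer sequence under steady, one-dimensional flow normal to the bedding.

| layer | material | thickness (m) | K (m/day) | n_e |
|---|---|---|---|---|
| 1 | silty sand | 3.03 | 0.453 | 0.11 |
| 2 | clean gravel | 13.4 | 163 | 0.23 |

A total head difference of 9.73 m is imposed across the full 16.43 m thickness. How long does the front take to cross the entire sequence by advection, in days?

2.38

With flow normal to the layers, continuity requires the same specific discharge q through every layer.
Σ(b_i/K_i) = 3.03/0.453 + 13.4/163 = 6.771 d.
q = Δh / Σ(b_i/K_i) = 9.73 / 6.771 = 1.437 m/day.
In each layer the seepage velocity is v_i = q/n_i, so the layer transit time is t_i = b_i·n_i / q:
  layer 1 (silty sand): t_1 = 3.03 × 0.11 / 1.437 = 0.2319 d
  layer 2 (clean gravel): t_2 = 13.4 × 0.23 / 1.437 = 2.145 d
Total t = Σ t_i = 2.377 days.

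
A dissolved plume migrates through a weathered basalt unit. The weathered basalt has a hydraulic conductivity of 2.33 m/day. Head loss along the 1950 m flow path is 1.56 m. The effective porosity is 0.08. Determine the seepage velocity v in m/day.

0.0233

Hydraulic gradient i = Δh / L = 1.56 / 1950 = 0.0008000.
Darcy flux q = K · i = 2.330 × 0.0008000 = 0.001864 m/day.
Seepage velocity v = q / n_e = 0.001864 / 0.08 = 0.02330 m/day.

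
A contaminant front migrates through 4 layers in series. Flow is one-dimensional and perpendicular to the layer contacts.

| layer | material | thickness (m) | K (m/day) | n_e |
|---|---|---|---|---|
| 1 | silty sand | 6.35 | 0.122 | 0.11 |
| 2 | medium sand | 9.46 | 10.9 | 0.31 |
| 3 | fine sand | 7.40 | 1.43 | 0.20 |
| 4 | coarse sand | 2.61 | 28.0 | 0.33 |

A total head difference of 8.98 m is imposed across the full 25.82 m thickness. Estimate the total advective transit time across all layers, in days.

With flow normal to the layers, continuity requires the same specific discharge q through every layer.
Σ(b_i/K_i) = 6.35/0.122 + 9.46/10.9 + 7.40/1.43 + 2.61/28.0 = 58.19 d.
q = Δh / Σ(b_i/K_i) = 8.98 / 58.19 = 0.1543 m/day.
In each layer the seepage velocity is v_i = q/n_i, so the layer transit time is t_i = b_i·n_i / q:
  layer 1 (silty sand): t_1 = 6.35 × 0.11 / 0.1543 = 4.526 d
  layer 2 (medium sand): t_2 = 9.46 × 0.31 / 0.1543 = 19.00 d
  layer 3 (fine sand): t_3 = 7.40 × 0.20 / 0.1543 = 9.590 d
  layer 4 (coarse sand): t_4 = 2.61 × 0.33 / 0.1543 = 5.581 d
Total t = Σ t_i = 38.70 days.

38.7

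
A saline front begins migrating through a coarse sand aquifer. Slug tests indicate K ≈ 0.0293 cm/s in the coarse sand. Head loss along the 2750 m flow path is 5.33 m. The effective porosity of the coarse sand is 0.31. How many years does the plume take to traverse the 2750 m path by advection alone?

47.6

Convert K: 0.0293 cm/s × 864 = 25.32 m/day.
Hydraulic gradient i = Δh / L = 5.33 / 2750 = 0.001938.
Darcy flux q = K · i = 25.32 × 0.001938 = 0.04907 m/day.
Seepage velocity v = q / n_e = 0.04907 / 0.31 = 0.1583 m/day.
Travel time t = L / v = 2750 / 0.1583 = 17375 days = 47.57 years.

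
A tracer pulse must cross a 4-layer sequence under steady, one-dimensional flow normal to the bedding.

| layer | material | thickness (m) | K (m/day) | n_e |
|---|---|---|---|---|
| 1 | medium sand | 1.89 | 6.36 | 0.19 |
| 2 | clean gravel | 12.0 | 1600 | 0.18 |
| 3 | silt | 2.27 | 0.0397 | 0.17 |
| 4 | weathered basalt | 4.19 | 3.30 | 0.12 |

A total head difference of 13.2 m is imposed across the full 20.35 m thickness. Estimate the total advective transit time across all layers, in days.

With flow normal to the layers, continuity requires the same specific discharge q through every layer.
Σ(b_i/K_i) = 1.89/6.36 + 12.0/1600 + 2.27/0.0397 + 4.19/3.30 = 58.75 d.
q = Δh / Σ(b_i/K_i) = 13.2 / 58.75 = 0.2247 m/day.
In each layer the seepage velocity is v_i = q/n_i, so the layer transit time is t_i = b_i·n_i / q:
  layer 1 (medium sand): t_1 = 1.89 × 0.19 / 0.2247 = 1.598 d
  layer 2 (clean gravel): t_2 = 12.0 × 0.18 / 0.2247 = 9.614 d
  layer 3 (silt): t_3 = 2.27 × 0.17 / 0.2247 = 1.718 d
  layer 4 (weathered basalt): t_4 = 4.19 × 0.12 / 0.2247 = 2.238 d
Total t = Σ t_i = 15.17 days.

15.2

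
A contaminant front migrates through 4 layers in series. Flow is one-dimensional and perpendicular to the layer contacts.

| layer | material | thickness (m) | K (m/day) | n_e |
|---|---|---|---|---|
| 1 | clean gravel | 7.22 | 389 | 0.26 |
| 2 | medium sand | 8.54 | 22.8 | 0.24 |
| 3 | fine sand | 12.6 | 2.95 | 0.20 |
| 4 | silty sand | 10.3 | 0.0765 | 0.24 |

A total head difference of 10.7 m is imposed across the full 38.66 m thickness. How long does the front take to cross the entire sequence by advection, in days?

With flow normal to the layers, continuity requires the same specific discharge q through every layer.
Σ(b_i/K_i) = 7.22/389 + 8.54/22.8 + 12.6/2.95 + 10.3/0.0765 = 139.3 d.
q = Δh / Σ(b_i/K_i) = 10.7 / 139.3 = 0.07681 m/day.
In each layer the seepage velocity is v_i = q/n_i, so the layer transit time is t_i = b_i·n_i / q:
  layer 1 (clean gravel): t_1 = 7.22 × 0.26 / 0.07681 = 24.44 d
  layer 2 (medium sand): t_2 = 8.54 × 0.24 / 0.07681 = 26.68 d
  layer 3 (fine sand): t_3 = 12.6 × 0.20 / 0.07681 = 32.81 d
  layer 4 (silty sand): t_4 = 10.3 × 0.24 / 0.07681 = 32.18 d
Total t = Σ t_i = 116.1 days.

116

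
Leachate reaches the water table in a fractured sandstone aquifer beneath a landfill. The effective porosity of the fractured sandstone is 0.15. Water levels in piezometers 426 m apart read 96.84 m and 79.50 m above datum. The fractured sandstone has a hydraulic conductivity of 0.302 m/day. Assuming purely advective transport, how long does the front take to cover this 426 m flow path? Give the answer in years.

Hydraulic gradient i = (96.84 − 79.50) / 426 = 17.34 / 426 = 0.04070.
Darcy flux q = K · i = 0.3020 × 0.04070 = 0.01229 m/day.
Seepage velocity v = q / n_e = 0.01229 / 0.15 = 0.08195 m/day.
Travel time t = L / v = 426 / 0.08195 = 5198 days = 14.23 years.

14.2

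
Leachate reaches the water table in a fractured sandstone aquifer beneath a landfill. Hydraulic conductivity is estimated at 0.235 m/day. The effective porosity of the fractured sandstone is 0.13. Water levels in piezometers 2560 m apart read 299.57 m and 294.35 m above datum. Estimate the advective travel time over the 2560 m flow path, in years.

1900

Hydraulic gradient i = (299.57 − 294.35) / 2560 = 5.22 / 2560 = 0.002039.
Darcy flux q = K · i = 0.2350 × 0.002039 = 0.0004792 m/day.
Seepage velocity v = q / n_e = 0.0004792 / 0.13 = 0.003686 m/day.
Travel time t = L / v = 2560 / 0.003686 = 6.945e+05 days = 1901 years.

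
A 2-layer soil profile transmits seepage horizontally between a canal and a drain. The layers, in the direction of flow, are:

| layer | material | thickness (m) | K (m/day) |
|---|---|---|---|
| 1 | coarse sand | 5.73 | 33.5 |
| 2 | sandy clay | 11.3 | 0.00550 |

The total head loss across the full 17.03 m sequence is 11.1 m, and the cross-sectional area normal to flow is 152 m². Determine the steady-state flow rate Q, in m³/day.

0.821

Flow is perpendicular to layering, so the layers act in series and the equivalent K is the thickness-weighted harmonic mean.
Total thickness L = 5.73 + 11.3 = 17.03 m.
Σ(b_i/K_i) = 5.73/33.5 + 11.3/0.00550 = 2055 d.
K_eq = L / Σ(b_i/K_i) = 17.03 / 2055 = 0.008288 m/day.
Q = K_eq · A · (Δh/L) = 0.008288 × 152 × (11.1/17.03) = 0.8211 m³/day.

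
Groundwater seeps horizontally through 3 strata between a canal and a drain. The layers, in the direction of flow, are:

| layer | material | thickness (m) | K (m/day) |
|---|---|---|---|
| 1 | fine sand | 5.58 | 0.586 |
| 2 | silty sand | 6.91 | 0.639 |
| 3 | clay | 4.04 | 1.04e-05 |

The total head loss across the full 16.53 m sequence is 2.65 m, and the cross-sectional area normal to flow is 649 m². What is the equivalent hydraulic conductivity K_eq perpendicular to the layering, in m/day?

Flow is perpendicular to layering, so the layers act in series and the equivalent K is the thickness-weighted harmonic mean.
Total thickness L = 5.58 + 6.91 + 4.04 = 16.53 m.
Σ(b_i/K_i) = 5.58/0.586 + 6.91/0.639 + 4.04/1.04e-05 = 3.885e+05 d.
K_eq = L / Σ(b_i/K_i) = 16.53 / 3.885e+05 = 4.255e-05 m/day.

4.26e-05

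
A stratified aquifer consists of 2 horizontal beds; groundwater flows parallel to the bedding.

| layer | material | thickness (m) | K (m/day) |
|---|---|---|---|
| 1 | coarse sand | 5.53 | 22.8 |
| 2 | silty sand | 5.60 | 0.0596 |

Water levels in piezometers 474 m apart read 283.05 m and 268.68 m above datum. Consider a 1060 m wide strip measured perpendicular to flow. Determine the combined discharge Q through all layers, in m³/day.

4060

Flow is parallel to layering, so each bed carries its own Darcy discharge and the transmissivities add.
Σ(K_i·b_i) = 22.8×5.53 + 0.0596×5.60 = 126.4 m²/day.
Hydraulic gradient i = (283.05 − 268.68) / 474 = 14.37 / 474 = 0.03032.
Q = Σ(K_i·b_i) · W · i = 126.4 × 1060 × 0.03032 = 4062 m³/day.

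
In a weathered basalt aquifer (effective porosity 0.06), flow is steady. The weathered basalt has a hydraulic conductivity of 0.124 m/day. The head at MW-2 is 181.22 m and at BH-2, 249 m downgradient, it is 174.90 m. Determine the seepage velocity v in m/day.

0.0525

Hydraulic gradient i = (181.22 − 174.90) / 249 = 6.32 / 249 = 0.02538.
Darcy flux q = K · i = 0.1240 × 0.02538 = 0.003147 m/day.
Seepage velocity v = q / n_e = 0.003147 / 0.06 = 0.05246 m/day.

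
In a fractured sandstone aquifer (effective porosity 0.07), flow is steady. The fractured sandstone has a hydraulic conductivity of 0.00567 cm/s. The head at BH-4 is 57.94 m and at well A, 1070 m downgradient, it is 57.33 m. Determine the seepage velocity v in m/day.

0.0399

Convert K: 0.00567 cm/s × 864 = 4.899 m/day.
Hydraulic gradient i = (57.94 − 57.33) / 1070 = 0.61 / 1070 = 0.0005701.
Darcy flux q = K · i = 4.899 × 0.0005701 = 0.002793 m/day.
Seepage velocity v = q / n_e = 0.002793 / 0.07 = 0.03990 m/day.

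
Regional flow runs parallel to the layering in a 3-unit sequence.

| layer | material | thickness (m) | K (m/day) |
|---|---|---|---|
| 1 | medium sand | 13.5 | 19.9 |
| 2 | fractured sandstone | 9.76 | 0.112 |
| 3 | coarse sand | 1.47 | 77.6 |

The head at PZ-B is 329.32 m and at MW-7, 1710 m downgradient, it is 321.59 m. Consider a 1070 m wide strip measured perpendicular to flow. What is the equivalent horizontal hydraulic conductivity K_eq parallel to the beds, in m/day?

Flow is parallel to layering, so each bed carries its own Darcy discharge and the transmissivities add.
Σ(K_i·b_i) = 19.9×13.5 + 0.112×9.76 + 77.6×1.47 = 383.8 m²/day.
Total thickness b = 24.73 m, so K_eq = Σ(K_i·b_i)/b = 15.52 m/day.

15.5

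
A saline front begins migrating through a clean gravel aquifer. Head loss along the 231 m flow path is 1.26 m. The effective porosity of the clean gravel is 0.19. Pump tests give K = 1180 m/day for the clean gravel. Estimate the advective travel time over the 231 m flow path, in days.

Hydraulic gradient i = Δh / L = 1.26 / 231 = 0.005455.
Darcy flux q = K · i = 1180 × 0.005455 = 6.436 m/day.
Seepage velocity v = q / n_e = 6.436 / 0.19 = 33.88 m/day.
Travel time t = L / v = 231 / 33.88 = 6.819 days.

6.82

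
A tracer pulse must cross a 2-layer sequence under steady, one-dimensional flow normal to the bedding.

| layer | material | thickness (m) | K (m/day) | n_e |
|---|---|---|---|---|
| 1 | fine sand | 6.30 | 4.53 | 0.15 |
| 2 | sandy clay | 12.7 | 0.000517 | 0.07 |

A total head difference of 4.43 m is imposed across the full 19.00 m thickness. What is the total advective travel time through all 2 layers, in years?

27.8

With flow normal to the layers, continuity requires the same specific discharge q through every layer.
Σ(b_i/K_i) = 6.30/4.53 + 12.7/0.000517 = 24566 d.
q = Δh / Σ(b_i/K_i) = 4.43 / 24566 = 0.0001803 m/day.
In each layer the seepage velocity is v_i = q/n_i, so the layer transit time is t_i = b_i·n_i / q:
  layer 1 (fine sand): t_1 = 6.30 × 0.15 / 0.0001803 = 5240 d
  layer 2 (sandy clay): t_2 = 12.7 × 0.07 / 0.0001803 = 4930 d
Total t = Σ t_i = 10170 days = 27.84 years.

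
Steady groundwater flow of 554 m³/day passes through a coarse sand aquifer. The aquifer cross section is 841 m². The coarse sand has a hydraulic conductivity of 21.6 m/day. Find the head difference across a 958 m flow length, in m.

From Q = K·A·i, i = Q / (K·A) = 554 / (21.60 × 841.0) = 0.03050.
Head loss Δh = i · L = 0.03050 × 958 = 29.22 m.

29.2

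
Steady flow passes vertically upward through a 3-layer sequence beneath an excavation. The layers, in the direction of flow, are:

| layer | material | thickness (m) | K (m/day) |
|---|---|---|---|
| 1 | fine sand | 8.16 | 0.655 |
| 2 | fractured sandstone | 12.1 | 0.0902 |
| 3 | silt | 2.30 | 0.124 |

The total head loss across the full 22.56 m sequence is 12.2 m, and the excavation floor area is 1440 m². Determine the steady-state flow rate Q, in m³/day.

Flow is perpendicular to layering, so the layers act in series and the equivalent K is the thickness-weighted harmonic mean.
Total thickness L = 8.16 + 12.1 + 2.30 = 22.56 m.
Σ(b_i/K_i) = 8.16/0.655 + 12.1/0.0902 + 2.30/0.124 = 165.2 d.
K_eq = L / Σ(b_i/K_i) = 22.56 / 165.2 = 0.1366 m/day.
Q = K_eq · A · (Δh/L) = 0.1366 × 1440 × (12.2/22.56) = 106.4 m³/day.

106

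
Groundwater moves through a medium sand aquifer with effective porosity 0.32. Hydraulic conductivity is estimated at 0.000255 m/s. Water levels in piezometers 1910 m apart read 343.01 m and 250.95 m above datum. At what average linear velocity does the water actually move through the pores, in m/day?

3.32

Convert K: 0.000255 m/s × 86400 = 22.03 m/day.
Hydraulic gradient i = (343.01 − 250.95) / 1910 = 92.06 / 1910 = 0.04820.
Darcy flux q = K · i = 22.03 × 0.04820 = 1.062 m/day.
Seepage velocity v = q / n_e = 1.062 / 0.32 = 3.318 m/day.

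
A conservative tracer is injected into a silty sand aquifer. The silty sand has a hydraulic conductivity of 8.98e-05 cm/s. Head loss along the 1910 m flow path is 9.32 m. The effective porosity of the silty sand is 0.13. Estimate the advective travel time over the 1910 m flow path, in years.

Convert K: 8.98e-05 cm/s × 864 = 0.07759 m/day.
Hydraulic gradient i = Δh / L = 9.32 / 1910 = 0.004880.
Darcy flux q = K · i = 0.07759 × 0.004880 = 0.0003786 m/day.
Seepage velocity v = q / n_e = 0.0003786 / 0.13 = 0.002912 m/day.
Travel time t = L / v = 1910 / 0.002912 = 6.558e+05 days = 1796 years.

1800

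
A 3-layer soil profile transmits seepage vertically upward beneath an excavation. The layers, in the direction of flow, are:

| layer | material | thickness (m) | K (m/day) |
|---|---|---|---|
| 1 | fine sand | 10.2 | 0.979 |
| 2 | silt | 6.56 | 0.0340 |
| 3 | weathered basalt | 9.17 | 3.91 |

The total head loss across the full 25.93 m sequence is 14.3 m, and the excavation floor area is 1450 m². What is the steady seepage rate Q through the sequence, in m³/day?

101

Flow is perpendicular to layering, so the layers act in series and the equivalent K is the thickness-weighted harmonic mean.
Total thickness L = 10.2 + 6.56 + 9.17 = 25.93 m.
Σ(b_i/K_i) = 10.2/0.979 + 6.56/0.0340 + 9.17/3.91 = 205.7 d.
K_eq = L / Σ(b_i/K_i) = 25.93 / 205.7 = 0.1261 m/day.
Q = K_eq · A · (Δh/L) = 0.1261 × 1450 × (14.3/25.93) = 100.8 m³/day.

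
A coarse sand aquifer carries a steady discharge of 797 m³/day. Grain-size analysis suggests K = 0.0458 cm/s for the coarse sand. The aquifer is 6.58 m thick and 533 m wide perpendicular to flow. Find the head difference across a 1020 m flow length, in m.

Convert K: 0.0458 cm/s × 864 = 39.57 m/day.
Cross-sectional area A = 533 × 6.58 = 3507 m².
From Q = K·A·i, i = Q / (K·A) = 797 / (39.57 × 3507) = 0.005743.
Head loss Δh = i · L = 0.005743 × 1020 = 5.858 m.

5.86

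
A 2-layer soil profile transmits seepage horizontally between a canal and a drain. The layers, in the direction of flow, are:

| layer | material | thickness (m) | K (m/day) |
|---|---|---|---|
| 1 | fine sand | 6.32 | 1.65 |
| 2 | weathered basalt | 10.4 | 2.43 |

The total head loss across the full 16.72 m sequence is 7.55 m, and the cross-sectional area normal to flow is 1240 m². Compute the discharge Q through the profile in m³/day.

1150

Flow is perpendicular to layering, so the layers act in series and the equivalent K is the thickness-weighted harmonic mean.
Total thickness L = 6.32 + 10.4 = 16.72 m.
Σ(b_i/K_i) = 6.32/1.65 + 10.4/2.43 = 8.110 d.
K_eq = L / Σ(b_i/K_i) = 16.72 / 8.110 = 2.062 m/day.
Q = K_eq · A · (Δh/L) = 2.062 × 1240 × (7.55/16.72) = 1154 m³/day.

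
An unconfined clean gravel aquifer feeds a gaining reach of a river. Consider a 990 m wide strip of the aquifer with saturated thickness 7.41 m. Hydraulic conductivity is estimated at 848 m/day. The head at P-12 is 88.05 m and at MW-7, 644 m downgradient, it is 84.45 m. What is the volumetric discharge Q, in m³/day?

Cross-sectional area A = 990 × 7.41 = 7336 m².
Hydraulic gradient i = (88.05 − 84.45) / 644 = 3.6 / 644 = 0.005590.
Darcy's law: Q = K · A · i = 848.0 × 7336 × 0.005590 = 34775 m³/day.

34800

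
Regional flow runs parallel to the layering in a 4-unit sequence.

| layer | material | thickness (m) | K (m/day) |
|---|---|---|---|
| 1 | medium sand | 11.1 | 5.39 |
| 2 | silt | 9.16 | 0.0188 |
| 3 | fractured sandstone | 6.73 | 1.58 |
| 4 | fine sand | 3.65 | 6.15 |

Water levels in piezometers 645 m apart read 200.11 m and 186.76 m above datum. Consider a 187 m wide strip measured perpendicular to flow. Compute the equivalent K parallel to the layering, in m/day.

3.04

Flow is parallel to layering, so each bed carries its own Darcy discharge and the transmissivities add.
Σ(K_i·b_i) = 5.39×11.1 + 0.0188×9.16 + 1.58×6.73 + 6.15×3.65 = 93.08 m²/day.
Total thickness b = 30.64 m, so K_eq = Σ(K_i·b_i)/b = 3.038 m/day.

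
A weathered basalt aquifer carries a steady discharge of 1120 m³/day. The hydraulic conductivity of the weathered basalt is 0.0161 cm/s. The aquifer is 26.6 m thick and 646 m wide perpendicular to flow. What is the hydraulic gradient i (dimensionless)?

Convert K: 0.0161 cm/s × 864 = 13.91 m/day.
Cross-sectional area A = 646 × 26.6 = 17184 m².
From Q = K·A·i, i = Q / (K·A) = 1120 / (13.91 × 17184) = 0.004686.

0.00469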